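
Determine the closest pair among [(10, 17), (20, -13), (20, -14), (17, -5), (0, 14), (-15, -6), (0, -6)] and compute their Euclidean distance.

Computing all pairwise distances among 7 points:

d((10, 17), (20, -13)) = 31.6228
d((10, 17), (20, -14)) = 32.573
d((10, 17), (17, -5)) = 23.0868
d((10, 17), (0, 14)) = 10.4403
d((10, 17), (-15, -6)) = 33.9706
d((10, 17), (0, -6)) = 25.0799
d((20, -13), (20, -14)) = 1.0 <-- minimum
d((20, -13), (17, -5)) = 8.544
d((20, -13), (0, 14)) = 33.6006
d((20, -13), (-15, -6)) = 35.6931
d((20, -13), (0, -6)) = 21.1896
d((20, -14), (17, -5)) = 9.4868
d((20, -14), (0, 14)) = 34.4093
d((20, -14), (-15, -6)) = 35.9026
d((20, -14), (0, -6)) = 21.5407
d((17, -5), (0, 14)) = 25.4951
d((17, -5), (-15, -6)) = 32.0156
d((17, -5), (0, -6)) = 17.0294
d((0, 14), (-15, -6)) = 25.0
d((0, 14), (0, -6)) = 20.0
d((-15, -6), (0, -6)) = 15.0

Closest pair: (20, -13) and (20, -14) with distance 1.0

The closest pair is (20, -13) and (20, -14) with Euclidean distance 1.0. For 7 points, brute-force pairwise comparison is shown above. For large n, the divide-and-conquer algorithm (sort by x, recurse on halves, check the dividing strip) achieves O(n log n).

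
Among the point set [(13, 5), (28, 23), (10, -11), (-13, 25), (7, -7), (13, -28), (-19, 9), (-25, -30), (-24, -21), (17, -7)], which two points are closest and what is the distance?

Computing all pairwise distances among 10 points:

d((13, 5), (28, 23)) = 23.4307
d((13, 5), (10, -11)) = 16.2788
d((13, 5), (-13, 25)) = 32.8024
d((13, 5), (7, -7)) = 13.4164
d((13, 5), (13, -28)) = 33.0
d((13, 5), (-19, 9)) = 32.249
d((13, 5), (-25, -30)) = 51.6624
d((13, 5), (-24, -21)) = 45.2217
d((13, 5), (17, -7)) = 12.6491
d((28, 23), (10, -11)) = 38.4708
d((28, 23), (-13, 25)) = 41.0488
d((28, 23), (7, -7)) = 36.6197
d((28, 23), (13, -28)) = 53.1601
d((28, 23), (-19, 9)) = 49.0408
d((28, 23), (-25, -30)) = 74.9533
d((28, 23), (-24, -21)) = 68.1175
d((28, 23), (17, -7)) = 31.9531
d((10, -11), (-13, 25)) = 42.72
d((10, -11), (7, -7)) = 5.0 <-- minimum
d((10, -11), (13, -28)) = 17.2627
d((10, -11), (-19, 9)) = 35.2278
d((10, -11), (-25, -30)) = 39.8246
d((10, -11), (-24, -21)) = 35.4401
d((10, -11), (17, -7)) = 8.0623
d((-13, 25), (7, -7)) = 37.7359
d((-13, 25), (13, -28)) = 59.0339
d((-13, 25), (-19, 9)) = 17.088
d((-13, 25), (-25, -30)) = 56.2939
d((-13, 25), (-24, -21)) = 47.2969
d((-13, 25), (17, -7)) = 43.8634
d((7, -7), (13, -28)) = 21.8403
d((7, -7), (-19, 9)) = 30.5287
d((7, -7), (-25, -30)) = 39.4081
d((7, -7), (-24, -21)) = 34.0147
d((7, -7), (17, -7)) = 10.0
d((13, -28), (-19, 9)) = 48.9183
d((13, -28), (-25, -30)) = 38.0526
d((13, -28), (-24, -21)) = 37.6563
d((13, -28), (17, -7)) = 21.3776
d((-19, 9), (-25, -30)) = 39.4588
d((-19, 9), (-24, -21)) = 30.4138
d((-19, 9), (17, -7)) = 39.3954
d((-25, -30), (-24, -21)) = 9.0554
d((-25, -30), (17, -7)) = 47.8853
d((-24, -21), (17, -7)) = 43.3244

Closest pair: (10, -11) and (7, -7) with distance 5.0

The closest pair is (10, -11) and (7, -7) with Euclidean distance 5.0. For 10 points, brute-force pairwise comparison is shown above. For large n, the divide-and-conquer algorithm (sort by x, recurse on halves, check the dividing strip) achieves O(n log n).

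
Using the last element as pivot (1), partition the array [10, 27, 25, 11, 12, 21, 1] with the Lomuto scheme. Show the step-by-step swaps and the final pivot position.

Lomuto partition with pivot = 1:

Initial array: [10, 27, 25, 11, 12, 21, 1]

arr[0]=10 > 1: no swap
arr[1]=27 > 1: no swap
arr[2]=25 > 1: no swap
arr[3]=11 > 1: no swap
arr[4]=12 > 1: no swap
arr[5]=21 > 1: no swap

Place pivot at position 0: [1, 27, 25, 11, 12, 21, 10]
Pivot position: 0

After partitioning with pivot 1, the array becomes [1, 27, 25, 11, 12, 21, 10]. The pivot is placed at index 0. All elements to the left of the pivot are <= 1, and all elements to the right are > 1.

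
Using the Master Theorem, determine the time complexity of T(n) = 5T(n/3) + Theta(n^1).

Master Theorem for T(n) = 5T(n/3) + O(n^1):

a = 5, b = 3, c = 1
log_b(a) = log_3(5) = 1.4650

Case 1: c = 1 < log_3(5) = 1.4650
T(n) = O(n^(log_3 5))

For T(n) = 5T(n/3) + O(n^1): log_3(5) = 1.4650. This is Case 1 of the Master Theorem (c < log_b(a), work dominated by leaves), giving O(n^(log_3 5)).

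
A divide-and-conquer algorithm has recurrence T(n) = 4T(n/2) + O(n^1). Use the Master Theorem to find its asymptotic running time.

Master Theorem for T(n) = 4T(n/2) + O(n^1):

a = 4, b = 2, c = 1
log_b(a) = log_2(4) = 2.0000

Case 1: c = 1 < log_2(4) = 2.0000
T(n) = O(n^(log_2 4)) = O(n^2)

For T(n) = 4T(n/2) + O(n^1): log_2(4) = 2.0000. This is Case 1 of the Master Theorem (c < log_b(a), work dominated by leaves), giving O(n^2).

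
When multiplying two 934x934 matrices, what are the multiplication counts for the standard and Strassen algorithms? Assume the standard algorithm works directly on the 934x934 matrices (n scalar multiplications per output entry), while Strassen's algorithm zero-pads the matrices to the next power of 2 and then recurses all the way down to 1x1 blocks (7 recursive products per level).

Matrix multiplication for 934x934 matrices:

Strassen's algorithm requires power-of-2 dimensions. Pad 934x934 to 1024x1024 (next power of 2).

Standard algorithm: 934^3 = 814780504 multiplications
Strassen's algorithm: 7^(log2(1024)) = 7^10 = 282475249 multiplications
Savings: 814780504 - 282475249 = 532305255 multiplications

Standard: 814780504 multiplications (934^3). Strassen: 282475249 multiplications (7^10, after padding to 1024x1024). Strassen reduces 8 recursive multiplications to 7 at each level.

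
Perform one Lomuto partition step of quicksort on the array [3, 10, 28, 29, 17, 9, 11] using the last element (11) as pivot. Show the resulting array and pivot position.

Lomuto partition with pivot = 11:

Initial array: [3, 10, 28, 29, 17, 9, 11]

arr[0]=3 <= 11: swap with position 0, array becomes [3, 10, 28, 29, 17, 9, 11]
arr[1]=10 <= 11: swap with position 1, array becomes [3, 10, 28, 29, 17, 9, 11]
arr[2]=28 > 11: no swap
arr[3]=29 > 11: no swap
arr[4]=17 > 11: no swap
arr[5]=9 <= 11: swap with position 2, array becomes [3, 10, 9, 29, 17, 28, 11]

Place pivot at position 3: [3, 10, 9, 11, 17, 28, 29]
Pivot position: 3

After partitioning with pivot 11, the array becomes [3, 10, 9, 11, 17, 28, 29]. The pivot is placed at index 3. All elements to the left of the pivot are <= 11, and all elements to the right are > 11.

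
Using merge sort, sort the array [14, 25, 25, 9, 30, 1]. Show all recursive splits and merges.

Merge sort trace:

Split: [14, 25, 25, 9, 30, 1] -> [14, 25, 25] and [9, 30, 1]
  Split: [14, 25, 25] -> [14] and [25, 25]
    Split: [25, 25] -> [25] and [25]
    Merge: [25] + [25] -> [25, 25]
  Merge: [14] + [25, 25] -> [14, 25, 25]
  Split: [9, 30, 1] -> [9] and [30, 1]
    Split: [30, 1] -> [30] and [1]
    Merge: [30] + [1] -> [1, 30]
  Merge: [9] + [1, 30] -> [1, 9, 30]
Merge: [14, 25, 25] + [1, 9, 30] -> [1, 9, 14, 25, 25, 30]

Final sorted array: [1, 9, 14, 25, 25, 30]

The merge sort proceeds by recursively splitting the array and merging sorted halves.
After all merges, the sorted array is [1, 9, 14, 25, 25, 30].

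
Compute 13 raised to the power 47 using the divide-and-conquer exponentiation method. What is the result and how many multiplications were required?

Computing 13^47 by squaring (build up from 13^1; each line after the first costs one multiplication):

13^1 = 13
13^2 = (13^1)^2 = 13^2 = 169
13^4 = (13^2)^2 = 169^2 = 28561
13^5 = 13 * 13^4 = 13 * 28561 = 371293
13^10 = (13^5)^2 = 371293^2 = 137858491849
13^11 = 13 * 13^10 = 13 * 137858491849 = 1792160394037
13^22 = (13^11)^2 = 1792160394037^2 = 3211838877954855105157369
13^23 = 13 * 13^22 = 13 * 3211838877954855105157369 = 41753905413413116367045797
13^46 = (13^23)^2 = 41753905413413116367045797^2 = 1743388617272249143997555461487119439669521095365209
13^47 = 13 * 13^46 = 13 * 1743388617272249143997555461487119439669521095365209 = 22664052024539238871968220999332552715703774239747717

Result: 22664052024539238871968220999332552715703774239747717
Multiplications needed: 9 (9 lines after 13^1)

13^47 = 22664052024539238871968220999332552715703774239747717. Using exponentiation by squaring, this requires 9 multiplications. The key idea: if the exponent is even, square the half-power; if odd, multiply by the base once.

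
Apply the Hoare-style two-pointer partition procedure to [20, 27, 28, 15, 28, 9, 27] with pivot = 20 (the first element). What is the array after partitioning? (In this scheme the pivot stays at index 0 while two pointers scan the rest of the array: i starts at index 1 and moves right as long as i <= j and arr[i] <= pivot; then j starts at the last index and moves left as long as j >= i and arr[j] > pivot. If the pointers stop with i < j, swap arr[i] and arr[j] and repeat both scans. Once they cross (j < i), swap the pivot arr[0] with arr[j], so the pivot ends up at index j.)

Hoare-style two-pointer partition with pivot = 20:

Initial array: [20, 27, 28, 15, 28, 9, 27]

Pointers start at i = 1, j = 6.
i stops at index 1 (arr[1]=27 > 20), j stops at index 5 (arr[5]=9 <= 20): swap arr[1] and arr[5], array becomes [20, 9, 28, 15, 28, 27, 27]
i stops at index 2 (arr[2]=28 > 20), j stops at index 3 (arr[3]=15 <= 20): swap arr[2] and arr[3], array becomes [20, 9, 15, 28, 28, 27, 27]
i ends at 3, j ends at 2: the pointers have crossed (j < i), so scanning stops.

Swap pivot arr[0] with arr[2] to place pivot at position 2: [15, 9, 20, 28, 28, 27, 27]
Pivot position: 2

After partitioning with pivot 20, the array becomes [15, 9, 20, 28, 28, 27, 27]. The pivot is placed at index 2. All elements to the left of the pivot are <= 20, and all elements to the right are > 20.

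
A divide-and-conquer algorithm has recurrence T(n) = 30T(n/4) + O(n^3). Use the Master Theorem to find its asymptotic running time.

Master Theorem for T(n) = 30T(n/4) + O(n^3):

a = 30, b = 4, c = 3
log_b(a) = log_4(30) = 2.4534

Case 3: c = 3 > log_4(30) = 2.4534
T(n) = O(n^3) = O(n^3)

For T(n) = 30T(n/4) + O(n^3): log_4(30) = 2.4534. This is Case 3 of the Master Theorem (c > log_b(a), work dominated by root), giving O(n^3).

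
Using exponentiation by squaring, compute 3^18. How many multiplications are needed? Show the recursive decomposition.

Computing 3^18 by squaring (build up from 3^1; each line after the first costs one multiplication):

3^1 = 3
3^2 = (3^1)^2 = 3^2 = 9
3^4 = (3^2)^2 = 9^2 = 81
3^8 = (3^4)^2 = 81^2 = 6561
3^9 = 3 * 3^8 = 3 * 6561 = 19683
3^18 = (3^9)^2 = 19683^2 = 387420489

Result: 387420489
Multiplications needed: 5 (5 lines after 3^1)

3^18 = 387420489. Using exponentiation by squaring, this requires 5 multiplications. The key idea: if the exponent is even, square the half-power; if odd, multiply by the base once.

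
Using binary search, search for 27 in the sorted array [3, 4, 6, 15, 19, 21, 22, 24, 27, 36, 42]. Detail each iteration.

Binary search for 27 in [3, 4, 6, 15, 19, 21, 22, 24, 27, 36, 42]:

lo=0, hi=10, mid=5, arr[mid]=21 -> 21 < 27, search right half
lo=6, hi=10, mid=8, arr[mid]=27 -> Found target at index 8!

Binary search finds 27 at index 8 after 2 comparisons. The search repeatedly halves the search space by comparing with the middle element.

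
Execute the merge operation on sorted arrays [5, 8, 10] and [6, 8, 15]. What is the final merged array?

Merging process:

Compare 5 vs 6: take 5 from left. Merged: [5]
Compare 8 vs 6: take 6 from right. Merged: [5, 6]
Compare 8 vs 8: take 8 from left. Merged: [5, 6, 8]
Compare 10 vs 8: take 8 from right. Merged: [5, 6, 8, 8]
Compare 10 vs 15: take 10 from left. Merged: [5, 6, 8, 8, 10]
Append remaining from right: [15]. Merged: [5, 6, 8, 8, 10, 15]

Final merged array: [5, 6, 8, 8, 10, 15]
Total comparisons: 5

The merged array is [5, 6, 8, 8, 10, 15], requiring 5 comparisons. The merge step runs in O(n) time where n is the total number of elements.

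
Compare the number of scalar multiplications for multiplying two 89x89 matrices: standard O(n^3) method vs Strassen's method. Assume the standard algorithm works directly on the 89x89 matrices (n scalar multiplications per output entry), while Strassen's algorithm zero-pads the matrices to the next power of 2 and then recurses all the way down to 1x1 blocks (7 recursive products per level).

Matrix multiplication for 89x89 matrices:

Strassen's algorithm requires power-of-2 dimensions. Pad 89x89 to 128x128 (next power of 2).

Standard algorithm: 89^3 = 704969 multiplications
Strassen's algorithm: 7^(log2(128)) = 7^7 = 823543 multiplications
Difference: 704969 - 823543 = -118574 (Strassen uses MORE here due to padding overhead — for small or just-over-power-of-2 n, padding can outweigh the per-level savings)

Standard: 704969 multiplications (89^3). Strassen: 823543 multiplications (7^7, after padding to 128x128). Strassen reduces 8 recursive multiplications to 7 at each level.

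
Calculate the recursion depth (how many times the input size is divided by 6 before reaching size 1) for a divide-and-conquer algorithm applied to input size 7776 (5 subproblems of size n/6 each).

For divide and conquer with division factor 6:

Problem sizes at each level:
Level 0: 7776
Level 1: 1296
Level 2: 216
Level 3: 36
Level 4: 6
Level 5: 1

The root is level 0 and the size-1 base case is level 5 (the tree spans levels 0 through 5, i.e. 6 levels counting the root), so the depth is the number of divisions: log_6(7776) = 5

The recursion tree depth is log_6(7776) = 5. At each level, the problem size is divided by 6, so it takes 5 divisions to reduce to a base case of size 1. The algorithm makes 5 recursive calls at each level.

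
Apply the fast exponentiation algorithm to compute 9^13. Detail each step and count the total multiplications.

Computing 9^13 by squaring (build up from 9^1; each line after the first costs one multiplication):

9^1 = 9
9^2 = (9^1)^2 = 9^2 = 81
9^3 = 9 * 9^2 = 9 * 81 = 729
9^6 = (9^3)^2 = 729^2 = 531441
9^12 = (9^6)^2 = 531441^2 = 282429536481
9^13 = 9 * 9^12 = 9 * 282429536481 = 2541865828329

Result: 2541865828329
Multiplications needed: 5 (5 lines after 9^1)

9^13 = 2541865828329. Using exponentiation by squaring, this requires 5 multiplications. The key idea: if the exponent is even, square the half-power; if odd, multiply by the base once.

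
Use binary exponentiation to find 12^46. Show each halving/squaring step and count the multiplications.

Computing 12^46 by squaring (build up from 12^1; each line after the first costs one multiplication):

12^1 = 12
12^2 = (12^1)^2 = 12^2 = 144
12^4 = (12^2)^2 = 144^2 = 20736
12^5 = 12 * 12^4 = 12 * 20736 = 248832
12^10 = (12^5)^2 = 248832^2 = 61917364224
12^11 = 12 * 12^10 = 12 * 61917364224 = 743008370688
12^22 = (12^11)^2 = 743008370688^2 = 552061438912436417593344
12^23 = 12 * 12^22 = 12 * 552061438912436417593344 = 6624737266949237011120128
12^46 = (12^23)^2 = 6624737266949237011120128^2 = 43887143856106046360568987631860370008329246736384

Result: 43887143856106046360568987631860370008329246736384
Multiplications needed: 8 (8 lines after 12^1)

12^46 = 43887143856106046360568987631860370008329246736384. Using exponentiation by squaring, this requires 8 multiplications. The key idea: if the exponent is even, square the half-power; if odd, multiply by the base once.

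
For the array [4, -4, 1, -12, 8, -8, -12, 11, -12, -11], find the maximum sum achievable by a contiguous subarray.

Using Kadane's algorithm on [4, -4, 1, -12, 8, -8, -12, 11, -12, -11]:

Scanning through the array:
Position 1 (value -4): max_ending_here = 0, max_so_far = 4
Position 2 (value 1): max_ending_here = 1, max_so_far = 4
Position 3 (value -12): max_ending_here = -11, max_so_far = 4
Position 4 (value 8): max_ending_here = 8, max_so_far = 8
Position 5 (value -8): max_ending_here = 0, max_so_far = 8
Position 6 (value -12): max_ending_here = -12, max_so_far = 8
Position 7 (value 11): max_ending_here = 11, max_so_far = 11
Position 8 (value -12): max_ending_here = -1, max_so_far = 11
Position 9 (value -11): max_ending_here = -11, max_so_far = 11

Maximum subarray: [11]
Maximum sum: 11

The maximum subarray is [11] with sum 11. This subarray runs from index 7 to index 7.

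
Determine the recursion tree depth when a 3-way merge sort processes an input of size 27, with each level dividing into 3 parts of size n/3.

For divide and conquer with division factor 3:

Problem sizes at each level:
Level 0: 27
Level 1: 9
Level 2: 3
Level 3: 1

The root is level 0 and the size-1 base case is level 3 (the tree spans levels 0 through 3, i.e. 4 levels counting the root), so the depth is the number of divisions: log_3(27) = 3

The recursion tree depth is log_3(27) = 3. At each level, the problem size is divided by 3, so it takes 3 divisions to reduce to a base case of size 1. The algorithm makes 3 recursive calls at each level.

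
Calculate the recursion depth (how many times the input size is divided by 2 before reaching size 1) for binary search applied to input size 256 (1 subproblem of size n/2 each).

For divide and conquer with division factor 2:

Problem sizes at each level:
Level 0: 256
Level 1: 128
Level 2: 64
Level 3: 32
Level 4: 16
Level 5: 8
Level 6: 4
Level 7: 2
Level 8: 1

The root is level 0 and the size-1 base case is level 8 (the tree spans levels 0 through 8, i.e. 9 levels counting the root), so the depth is the number of divisions: log_2(256) = 8

The recursion tree depth is log_2(256) = 8. At each level, the problem size is divided by 2, so it takes 8 divisions to reduce to a base case of size 1. The algorithm makes 1 recursive call at each level.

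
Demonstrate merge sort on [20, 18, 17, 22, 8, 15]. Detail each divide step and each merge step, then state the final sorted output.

Merge sort trace:

Split: [20, 18, 17, 22, 8, 15] -> [20, 18, 17] and [22, 8, 15]
  Split: [20, 18, 17] -> [20] and [18, 17]
    Split: [18, 17] -> [18] and [17]
    Merge: [18] + [17] -> [17, 18]
  Merge: [20] + [17, 18] -> [17, 18, 20]
  Split: [22, 8, 15] -> [22] and [8, 15]
    Split: [8, 15] -> [8] and [15]
    Merge: [8] + [15] -> [8, 15]
  Merge: [22] + [8, 15] -> [8, 15, 22]
Merge: [17, 18, 20] + [8, 15, 22] -> [8, 15, 17, 18, 20, 22]

Final sorted array: [8, 15, 17, 18, 20, 22]

The merge sort proceeds by recursively splitting the array and merging sorted halves.
After all merges, the sorted array is [8, 15, 17, 18, 20, 22].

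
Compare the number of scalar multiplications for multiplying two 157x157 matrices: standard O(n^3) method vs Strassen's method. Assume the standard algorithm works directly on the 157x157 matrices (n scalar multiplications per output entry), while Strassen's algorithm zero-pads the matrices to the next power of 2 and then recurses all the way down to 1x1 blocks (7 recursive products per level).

Matrix multiplication for 157x157 matrices:

Strassen's algorithm requires power-of-2 dimensions. Pad 157x157 to 256x256 (next power of 2).

Standard algorithm: 157^3 = 3869893 multiplications
Strassen's algorithm: 7^(log2(256)) = 7^8 = 5764801 multiplications
Difference: 3869893 - 5764801 = -1894908 (Strassen uses MORE here due to padding overhead — for small or just-over-power-of-2 n, padding can outweigh the per-level savings)

Standard: 3869893 multiplications (157^3). Strassen: 5764801 multiplications (7^8, after padding to 256x256). Strassen reduces 8 recursive multiplications to 7 at each level.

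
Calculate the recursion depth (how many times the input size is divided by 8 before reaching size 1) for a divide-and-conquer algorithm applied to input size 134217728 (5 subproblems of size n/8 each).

For divide and conquer with division factor 8:

Problem sizes at each level:
Level 0: 134217728
Level 1: 16777216
Level 2: 2097152
Level 3: 262144
Level 4: 32768
Level 5: 4096
Level 6: 512
Level 7: 64
Level 8: 8
Level 9: 1

The root is level 0 and the size-1 base case is level 9 (the tree spans levels 0 through 9, i.e. 10 levels counting the root), so the depth is the number of divisions: log_8(134217728) = 9

The recursion tree depth is log_8(134217728) = 9. At each level, the problem size is divided by 8, so it takes 9 divisions to reduce to a base case of size 1. The algorithm makes 5 recursive calls at each level.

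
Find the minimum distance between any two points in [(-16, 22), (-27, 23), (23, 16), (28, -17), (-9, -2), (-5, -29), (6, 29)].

Computing all pairwise distances among 7 points:

d((-16, 22), (-27, 23)) = 11.0454 <-- minimum
d((-16, 22), (23, 16)) = 39.4588
d((-16, 22), (28, -17)) = 58.7963
d((-16, 22), (-9, -2)) = 25.0
d((-16, 22), (-5, -29)) = 52.1728
d((-16, 22), (6, 29)) = 23.0868
d((-27, 23), (23, 16)) = 50.4876
d((-27, 23), (28, -17)) = 68.0074
d((-27, 23), (-9, -2)) = 30.8058
d((-27, 23), (-5, -29)) = 56.4624
d((-27, 23), (6, 29)) = 33.541
d((23, 16), (28, -17)) = 33.3766
d((23, 16), (-9, -2)) = 36.7151
d((23, 16), (-5, -29)) = 53.0
d((23, 16), (6, 29)) = 21.4009
d((28, -17), (-9, -2)) = 39.9249
d((28, -17), (-5, -29)) = 35.1141
d((28, -17), (6, 29)) = 50.9902
d((-9, -2), (-5, -29)) = 27.2947
d((-9, -2), (6, 29)) = 34.4384
d((-5, -29), (6, 29)) = 59.0339

Closest pair: (-16, 22) and (-27, 23) with distance 11.0454

The closest pair is (-16, 22) and (-27, 23) with Euclidean distance 11.0454. For 7 points, brute-force pairwise comparison is shown above. For large n, the divide-and-conquer algorithm (sort by x, recurse on halves, check the dividing strip) achieves O(n log n).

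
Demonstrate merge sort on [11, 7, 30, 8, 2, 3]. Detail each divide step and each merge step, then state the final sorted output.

Merge sort trace:

Split: [11, 7, 30, 8, 2, 3] -> [11, 7, 30] and [8, 2, 3]
  Split: [11, 7, 30] -> [11] and [7, 30]
    Split: [7, 30] -> [7] and [30]
    Merge: [7] + [30] -> [7, 30]
  Merge: [11] + [7, 30] -> [7, 11, 30]
  Split: [8, 2, 3] -> [8] and [2, 3]
    Split: [2, 3] -> [2] and [3]
    Merge: [2] + [3] -> [2, 3]
  Merge: [8] + [2, 3] -> [2, 3, 8]
Merge: [7, 11, 30] + [2, 3, 8] -> [2, 3, 7, 8, 11, 30]

Final sorted array: [2, 3, 7, 8, 11, 30]

The merge sort proceeds by recursively splitting the array and merging sorted halves.
After all merges, the sorted array is [2, 3, 7, 8, 11, 30].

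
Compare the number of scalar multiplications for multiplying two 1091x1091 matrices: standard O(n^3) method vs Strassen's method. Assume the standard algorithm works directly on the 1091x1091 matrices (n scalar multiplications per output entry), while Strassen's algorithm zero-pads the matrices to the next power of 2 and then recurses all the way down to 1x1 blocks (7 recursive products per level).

Matrix multiplication for 1091x1091 matrices:

Strassen's algorithm requires power-of-2 dimensions. Pad 1091x1091 to 2048x2048 (next power of 2).

Standard algorithm: 1091^3 = 1298596571 multiplications
Strassen's algorithm: 7^(log2(2048)) = 7^11 = 1977326743 multiplications
Difference: 1298596571 - 1977326743 = -678730172 (Strassen uses MORE here due to padding overhead — for small or just-over-power-of-2 n, padding can outweigh the per-level savings)

Standard: 1298596571 multiplications (1091^3). Strassen: 1977326743 multiplications (7^11, after padding to 2048x2048). Strassen reduces 8 recursive multiplications to 7 at each level.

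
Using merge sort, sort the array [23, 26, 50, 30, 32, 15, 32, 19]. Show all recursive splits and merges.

Merge sort trace:

Split: [23, 26, 50, 30, 32, 15, 32, 19] -> [23, 26, 50, 30] and [32, 15, 32, 19]
  Split: [23, 26, 50, 30] -> [23, 26] and [50, 30]
    Split: [23, 26] -> [23] and [26]
    Merge: [23] + [26] -> [23, 26]
    Split: [50, 30] -> [50] and [30]
    Merge: [50] + [30] -> [30, 50]
  Merge: [23, 26] + [30, 50] -> [23, 26, 30, 50]
  Split: [32, 15, 32, 19] -> [32, 15] and [32, 19]
    Split: [32, 15] -> [32] and [15]
    Merge: [32] + [15] -> [15, 32]
    Split: [32, 19] -> [32] and [19]
    Merge: [32] + [19] -> [19, 32]
  Merge: [15, 32] + [19, 32] -> [15, 19, 32, 32]
Merge: [23, 26, 30, 50] + [15, 19, 32, 32] -> [15, 19, 23, 26, 30, 32, 32, 50]

Final sorted array: [15, 19, 23, 26, 30, 32, 32, 50]

The merge sort proceeds by recursively splitting the array and merging sorted halves.
After all merges, the sorted array is [15, 19, 23, 26, 30, 32, 32, 50].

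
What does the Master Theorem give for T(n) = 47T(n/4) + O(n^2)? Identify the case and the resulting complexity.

Master Theorem for T(n) = 47T(n/4) + O(n^2):

a = 47, b = 4, c = 2
log_b(a) = log_4(47) = 2.7773

Case 1: c = 2 < log_4(47) = 2.7773
T(n) = O(n^(log_4 47))

For T(n) = 47T(n/4) + O(n^2): log_4(47) = 2.7773. This is Case 1 of the Master Theorem (c < log_b(a), work dominated by leaves), giving O(n^(log_4 47)).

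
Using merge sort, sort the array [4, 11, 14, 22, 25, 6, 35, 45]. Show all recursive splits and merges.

Merge sort trace:

Split: [4, 11, 14, 22, 25, 6, 35, 45] -> [4, 11, 14, 22] and [25, 6, 35, 45]
  Split: [4, 11, 14, 22] -> [4, 11] and [14, 22]
    Split: [4, 11] -> [4] and [11]
    Merge: [4] + [11] -> [4, 11]
    Split: [14, 22] -> [14] and [22]
    Merge: [14] + [22] -> [14, 22]
  Merge: [4, 11] + [14, 22] -> [4, 11, 14, 22]
  Split: [25, 6, 35, 45] -> [25, 6] and [35, 45]
    Split: [25, 6] -> [25] and [6]
    Merge: [25] + [6] -> [6, 25]
    Split: [35, 45] -> [35] and [45]
    Merge: [35] + [45] -> [35, 45]
  Merge: [6, 25] + [35, 45] -> [6, 25, 35, 45]
Merge: [4, 11, 14, 22] + [6, 25, 35, 45] -> [4, 6, 11, 14, 22, 25, 35, 45]

Final sorted array: [4, 6, 11, 14, 22, 25, 35, 45]

The merge sort proceeds by recursively splitting the array and merging sorted halves.
After all merges, the sorted array is [4, 6, 11, 14, 22, 25, 35, 45].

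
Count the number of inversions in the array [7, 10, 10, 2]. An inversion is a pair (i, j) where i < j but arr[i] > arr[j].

Finding inversions in [7, 10, 10, 2]:

(0, 3): arr[0]=7 > arr[3]=2
(1, 3): arr[1]=10 > arr[3]=2
(2, 3): arr[2]=10 > arr[3]=2

Total inversions: 3

The array has 3 inversion(s): (0,3), (1,3), (2,3). Each pair (i,j) satisfies i < j and arr[i] > arr[j].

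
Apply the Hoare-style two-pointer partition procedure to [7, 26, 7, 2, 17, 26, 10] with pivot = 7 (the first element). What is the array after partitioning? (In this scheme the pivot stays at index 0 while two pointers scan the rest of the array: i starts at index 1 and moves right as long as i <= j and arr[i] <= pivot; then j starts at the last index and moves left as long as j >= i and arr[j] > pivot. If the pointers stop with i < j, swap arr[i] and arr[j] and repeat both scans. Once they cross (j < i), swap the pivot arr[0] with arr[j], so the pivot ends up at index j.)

Hoare-style two-pointer partition with pivot = 7:

Initial array: [7, 26, 7, 2, 17, 26, 10]

Pointers start at i = 1, j = 6.
i stops at index 1 (arr[1]=26 > 7), j stops at index 3 (arr[3]=2 <= 7): swap arr[1] and arr[3], array becomes [7, 2, 7, 26, 17, 26, 10]
i ends at 3, j ends at 2: the pointers have crossed (j < i), so scanning stops.

Swap pivot arr[0] with arr[2] to place pivot at position 2: [7, 2, 7, 26, 17, 26, 10]
Pivot position: 2

After partitioning with pivot 7, the array becomes [7, 2, 7, 26, 17, 26, 10]. The pivot is placed at index 2. All elements to the left of the pivot are <= 7, and all elements to the right are > 7.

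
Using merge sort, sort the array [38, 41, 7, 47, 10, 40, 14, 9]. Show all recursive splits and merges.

Merge sort trace:

Split: [38, 41, 7, 47, 10, 40, 14, 9] -> [38, 41, 7, 47] and [10, 40, 14, 9]
  Split: [38, 41, 7, 47] -> [38, 41] and [7, 47]
    Split: [38, 41] -> [38] and [41]
    Merge: [38] + [41] -> [38, 41]
    Split: [7, 47] -> [7] and [47]
    Merge: [7] + [47] -> [7, 47]
  Merge: [38, 41] + [7, 47] -> [7, 38, 41, 47]
  Split: [10, 40, 14, 9] -> [10, 40] and [14, 9]
    Split: [10, 40] -> [10] and [40]
    Merge: [10] + [40] -> [10, 40]
    Split: [14, 9] -> [14] and [9]
    Merge: [14] + [9] -> [9, 14]
  Merge: [10, 40] + [9, 14] -> [9, 10, 14, 40]
Merge: [7, 38, 41, 47] + [9, 10, 14, 40] -> [7, 9, 10, 14, 38, 40, 41, 47]

Final sorted array: [7, 9, 10, 14, 38, 40, 41, 47]

The merge sort proceeds by recursively splitting the array and merging sorted halves.
After all merges, the sorted array is [7, 9, 10, 14, 38, 40, 41, 47].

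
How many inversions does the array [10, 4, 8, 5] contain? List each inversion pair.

Finding inversions in [10, 4, 8, 5]:

(0, 1): arr[0]=10 > arr[1]=4
(0, 2): arr[0]=10 > arr[2]=8
(0, 3): arr[0]=10 > arr[3]=5
(2, 3): arr[2]=8 > arr[3]=5

Total inversions: 4

The array has 4 inversion(s): (0,1), (0,2), (0,3), (2,3). Each pair (i,j) satisfies i < j and arr[i] > arr[j].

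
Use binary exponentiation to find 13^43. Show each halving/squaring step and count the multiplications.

Computing 13^43 by squaring (build up from 13^1; each line after the first costs one multiplication):

13^1 = 13
13^2 = (13^1)^2 = 13^2 = 169
13^4 = (13^2)^2 = 169^2 = 28561
13^5 = 13 * 13^4 = 13 * 28561 = 371293
13^10 = (13^5)^2 = 371293^2 = 137858491849
13^20 = (13^10)^2 = 137858491849^2 = 19004963774880799438801
13^21 = 13 * 13^20 = 13 * 19004963774880799438801 = 247064529073450392704413
13^42 = (13^21)^2 = 247064529073450392704413^2 = 61040881526285814362156628321386486455989674569
13^43 = 13 * 13^42 = 13 * 61040881526285814362156628321386486455989674569 = 793531459841715586708036168178024323927865769397

Result: 793531459841715586708036168178024323927865769397
Multiplications needed: 8 (8 lines after 13^1)

13^43 = 793531459841715586708036168178024323927865769397. Using exponentiation by squaring, this requires 8 multiplications. The key idea: if the exponent is even, square the half-power; if odd, multiply by the base once.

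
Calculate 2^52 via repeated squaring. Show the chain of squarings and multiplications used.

Computing 2^52 by squaring (build up from 2^1; each line after the first costs one multiplication):

2^1 = 2
2^2 = (2^1)^2 = 2^2 = 4
2^3 = 2 * 2^2 = 2 * 4 = 8
2^6 = (2^3)^2 = 8^2 = 64
2^12 = (2^6)^2 = 64^2 = 4096
2^13 = 2 * 2^12 = 2 * 4096 = 8192
2^26 = (2^13)^2 = 8192^2 = 67108864
2^52 = (2^26)^2 = 67108864^2 = 4503599627370496

Result: 4503599627370496
Multiplications needed: 7 (7 lines after 2^1)

2^52 = 4503599627370496. Using exponentiation by squaring, this requires 7 multiplications. The key idea: if the exponent is even, square the half-power; if odd, multiply by the base once.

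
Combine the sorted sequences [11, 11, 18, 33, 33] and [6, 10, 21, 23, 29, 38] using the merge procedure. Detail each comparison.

Merging process:

Compare 11 vs 6: take 6 from right. Merged: [6]
Compare 11 vs 10: take 10 from right. Merged: [6, 10]
Compare 11 vs 21: take 11 from left. Merged: [6, 10, 11]
Compare 11 vs 21: take 11 from left. Merged: [6, 10, 11, 11]
Compare 18 vs 21: take 18 from left. Merged: [6, 10, 11, 11, 18]
Compare 33 vs 21: take 21 from right. Merged: [6, 10, 11, 11, 18, 21]
Compare 33 vs 23: take 23 from right. Merged: [6, 10, 11, 11, 18, 21, 23]
Compare 33 vs 29: take 29 from right. Merged: [6, 10, 11, 11, 18, 21, 23, 29]
Compare 33 vs 38: take 33 from left. Merged: [6, 10, 11, 11, 18, 21, 23, 29, 33]
Compare 33 vs 38: take 33 from left. Merged: [6, 10, 11, 11, 18, 21, 23, 29, 33, 33]
Append remaining from right: [38]. Merged: [6, 10, 11, 11, 18, 21, 23, 29, 33, 33, 38]

Final merged array: [6, 10, 11, 11, 18, 21, 23, 29, 33, 33, 38]
Total comparisons: 10

The merged array is [6, 10, 11, 11, 18, 21, 23, 29, 33, 33, 38], requiring 10 comparisons. The merge step runs in O(n) time where n is the total number of elements.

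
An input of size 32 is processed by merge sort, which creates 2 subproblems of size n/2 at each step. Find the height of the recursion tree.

For divide and conquer with division factor 2:

Problem sizes at each level:
Level 0: 32
Level 1: 16
Level 2: 8
Level 3: 4
Level 4: 2
Level 5: 1

The root is level 0 and the size-1 base case is level 5 (the tree spans levels 0 through 5, i.e. 6 levels counting the root), so the depth is the number of divisions: log_2(32) = 5

The recursion tree depth is log_2(32) = 5. At each level, the problem size is divided by 2, so it takes 5 divisions to reduce to a base case of size 1. The algorithm makes 2 recursive calls at each level.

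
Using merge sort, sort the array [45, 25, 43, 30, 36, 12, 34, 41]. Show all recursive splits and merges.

Merge sort trace:

Split: [45, 25, 43, 30, 36, 12, 34, 41] -> [45, 25, 43, 30] and [36, 12, 34, 41]
  Split: [45, 25, 43, 30] -> [45, 25] and [43, 30]
    Split: [45, 25] -> [45] and [25]
    Merge: [45] + [25] -> [25, 45]
    Split: [43, 30] -> [43] and [30]
    Merge: [43] + [30] -> [30, 43]
  Merge: [25, 45] + [30, 43] -> [25, 30, 43, 45]
  Split: [36, 12, 34, 41] -> [36, 12] and [34, 41]
    Split: [36, 12] -> [36] and [12]
    Merge: [36] + [12] -> [12, 36]
    Split: [34, 41] -> [34] and [41]
    Merge: [34] + [41] -> [34, 41]
  Merge: [12, 36] + [34, 41] -> [12, 34, 36, 41]
Merge: [25, 30, 43, 45] + [12, 34, 36, 41] -> [12, 25, 30, 34, 36, 41, 43, 45]

Final sorted array: [12, 25, 30, 34, 36, 41, 43, 45]

The merge sort proceeds by recursively splitting the array and merging sorted halves.
After all merges, the sorted array is [12, 25, 30, 34, 36, 41, 43, 45].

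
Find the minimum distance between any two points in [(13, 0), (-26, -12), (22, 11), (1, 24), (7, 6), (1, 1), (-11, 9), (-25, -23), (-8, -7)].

Computing all pairwise distances among 9 points:

d((13, 0), (-26, -12)) = 40.8044
d((13, 0), (22, 11)) = 14.2127
d((13, 0), (1, 24)) = 26.8328
d((13, 0), (7, 6)) = 8.4853
d((13, 0), (1, 1)) = 12.0416
d((13, 0), (-11, 9)) = 25.632
d((13, 0), (-25, -23)) = 44.4185
d((13, 0), (-8, -7)) = 22.1359
d((-26, -12), (22, 11)) = 53.2259
d((-26, -12), (1, 24)) = 45.0
d((-26, -12), (7, 6)) = 37.5899
d((-26, -12), (1, 1)) = 29.9666
d((-26, -12), (-11, 9)) = 25.807
d((-26, -12), (-25, -23)) = 11.0454
d((-26, -12), (-8, -7)) = 18.6815
d((22, 11), (1, 24)) = 24.6982
d((22, 11), (7, 6)) = 15.8114
d((22, 11), (1, 1)) = 23.2594
d((22, 11), (-11, 9)) = 33.0606
d((22, 11), (-25, -23)) = 58.0086
d((22, 11), (-8, -7)) = 34.9857
d((1, 24), (7, 6)) = 18.9737
d((1, 24), (1, 1)) = 23.0
d((1, 24), (-11, 9)) = 19.2094
d((1, 24), (-25, -23)) = 53.7122
d((1, 24), (-8, -7)) = 32.28
d((7, 6), (1, 1)) = 7.8102 <-- minimum
d((7, 6), (-11, 9)) = 18.2483
d((7, 6), (-25, -23)) = 43.1856
d((7, 6), (-8, -7)) = 19.8494
d((1, 1), (-11, 9)) = 14.4222
d((1, 1), (-25, -23)) = 35.3836
d((1, 1), (-8, -7)) = 12.0416
d((-11, 9), (-25, -23)) = 34.9285
d((-11, 9), (-8, -7)) = 16.2788
d((-25, -23), (-8, -7)) = 23.3452

Closest pair: (7, 6) and (1, 1) with distance 7.8102

The closest pair is (7, 6) and (1, 1) with Euclidean distance 7.8102. For 9 points, brute-force pairwise comparison is shown above. For large n, the divide-and-conquer algorithm (sort by x, recurse on halves, check the dividing strip) achieves O(n log n).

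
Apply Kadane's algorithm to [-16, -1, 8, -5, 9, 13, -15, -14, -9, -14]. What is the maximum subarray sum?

Using Kadane's algorithm on [-16, -1, 8, -5, 9, 13, -15, -14, -9, -14]:

Scanning through the array:
Position 1 (value -1): max_ending_here = -1, max_so_far = -1
Position 2 (value 8): max_ending_here = 8, max_so_far = 8
Position 3 (value -5): max_ending_here = 3, max_so_far = 8
Position 4 (value 9): max_ending_here = 12, max_so_far = 12
Position 5 (value 13): max_ending_here = 25, max_so_far = 25
Position 6 (value -15): max_ending_here = 10, max_so_far = 25
Position 7 (value -14): max_ending_here = -4, max_so_far = 25
Position 8 (value -9): max_ending_here = -9, max_so_far = 25
Position 9 (value -14): max_ending_here = -14, max_so_far = 25

Maximum subarray: [8, -5, 9, 13]
Maximum sum: 25

The maximum subarray is [8, -5, 9, 13] with sum 25. This subarray runs from index 2 to index 5.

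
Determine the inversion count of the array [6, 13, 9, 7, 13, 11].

Finding inversions in [6, 13, 9, 7, 13, 11]:

(1, 2): arr[1]=13 > arr[2]=9
(1, 3): arr[1]=13 > arr[3]=7
(1, 5): arr[1]=13 > arr[5]=11
(2, 3): arr[2]=9 > arr[3]=7
(4, 5): arr[4]=13 > arr[5]=11

Total inversions: 5

The array has 5 inversion(s): (1,2), (1,3), (1,5), (2,3), (4,5). Each pair (i,j) satisfies i < j and arr[i] > arr[j].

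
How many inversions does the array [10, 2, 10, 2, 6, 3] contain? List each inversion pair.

Finding inversions in [10, 2, 10, 2, 6, 3]:

(0, 1): arr[0]=10 > arr[1]=2
(0, 3): arr[0]=10 > arr[3]=2
(0, 4): arr[0]=10 > arr[4]=6
(0, 5): arr[0]=10 > arr[5]=3
(2, 3): arr[2]=10 > arr[3]=2
(2, 4): arr[2]=10 > arr[4]=6
(2, 5): arr[2]=10 > arr[5]=3
(4, 5): arr[4]=6 > arr[5]=3

Total inversions: 8

The array has 8 inversion(s): (0,1), (0,3), (0,4), (0,5), (2,3), (2,4), (2,5), (4,5). Each pair (i,j) satisfies i < j and arr[i] > arr[j].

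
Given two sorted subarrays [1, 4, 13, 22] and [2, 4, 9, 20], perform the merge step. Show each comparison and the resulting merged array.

Merging process:

Compare 1 vs 2: take 1 from left. Merged: [1]
Compare 4 vs 2: take 2 from right. Merged: [1, 2]
Compare 4 vs 4: take 4 from left. Merged: [1, 2, 4]
Compare 13 vs 4: take 4 from right. Merged: [1, 2, 4, 4]
Compare 13 vs 9: take 9 from right. Merged: [1, 2, 4, 4, 9]
Compare 13 vs 20: take 13 from left. Merged: [1, 2, 4, 4, 9, 13]
Compare 22 vs 20: take 20 from right. Merged: [1, 2, 4, 4, 9, 13, 20]
Append remaining from left: [22]. Merged: [1, 2, 4, 4, 9, 13, 20, 22]

Final merged array: [1, 2, 4, 4, 9, 13, 20, 22]
Total comparisons: 7

The merged array is [1, 2, 4, 4, 9, 13, 20, 22], requiring 7 comparisons. The merge step runs in O(n) time where n is the total number of elements.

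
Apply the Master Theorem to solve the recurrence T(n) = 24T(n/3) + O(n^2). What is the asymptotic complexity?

Master Theorem for T(n) = 24T(n/3) + O(n^2):

a = 24, b = 3, c = 2
log_b(a) = log_3(24) = 2.8928

Case 1: c = 2 < log_3(24) = 2.8928
T(n) = O(n^(log_3 24))

For T(n) = 24T(n/3) + O(n^2): log_3(24) = 2.8928. This is Case 1 of the Master Theorem (c < log_b(a), work dominated by leaves), giving O(n^(log_3 24)).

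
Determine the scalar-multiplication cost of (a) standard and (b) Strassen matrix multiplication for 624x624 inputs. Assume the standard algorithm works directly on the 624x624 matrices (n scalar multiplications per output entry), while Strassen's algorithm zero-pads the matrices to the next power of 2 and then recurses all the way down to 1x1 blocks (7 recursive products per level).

Matrix multiplication for 624x624 matrices:

Strassen's algorithm requires power-of-2 dimensions. Pad 624x624 to 1024x1024 (next power of 2).

Standard algorithm: 624^3 = 242970624 multiplications
Strassen's algorithm: 7^(log2(1024)) = 7^10 = 282475249 multiplications
Difference: 242970624 - 282475249 = -39504625 (Strassen uses MORE here due to padding overhead — for small or just-over-power-of-2 n, padding can outweigh the per-level savings)

Standard: 242970624 multiplications (624^3). Strassen: 282475249 multiplications (7^10, after padding to 1024x1024). Strassen reduces 8 recursive multiplications to 7 at each level.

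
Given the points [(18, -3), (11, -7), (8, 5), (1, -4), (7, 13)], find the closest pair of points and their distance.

Computing all pairwise distances among 5 points:

d((18, -3), (11, -7)) = 8.0623 <-- minimum
d((18, -3), (8, 5)) = 12.8062
d((18, -3), (1, -4)) = 17.0294
d((18, -3), (7, 13)) = 19.4165
d((11, -7), (8, 5)) = 12.3693
d((11, -7), (1, -4)) = 10.4403
d((11, -7), (7, 13)) = 20.3961
d((8, 5), (1, -4)) = 11.4018
d((8, 5), (7, 13)) = 8.0623 <-- minimum
d((1, -4), (7, 13)) = 18.0278

Minimum distance: 8.0623 (tie among 2 pairs: (18, -3) and (11, -7); (8, 5) and (7, 13))

The minimum Euclidean distance is 8.0623. There is a tie: 2 pairs achieve this minimum — (18, -3) and (11, -7); (8, 5) and (7, 13). Any of these is a valid closest pair. For 5 points, brute-force pairwise comparison is shown above. For large n, the divide-and-conquer algorithm (sort by x, recurse on halves, check the dividing strip) achieves O(n log n).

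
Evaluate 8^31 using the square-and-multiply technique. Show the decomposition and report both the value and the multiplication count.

Computing 8^31 by squaring (build up from 8^1; each line after the first costs one multiplication):

8^1 = 8
8^2 = (8^1)^2 = 8^2 = 64
8^3 = 8 * 8^2 = 8 * 64 = 512
8^6 = (8^3)^2 = 512^2 = 262144
8^7 = 8 * 8^6 = 8 * 262144 = 2097152
8^14 = (8^7)^2 = 2097152^2 = 4398046511104
8^15 = 8 * 8^14 = 8 * 4398046511104 = 35184372088832
8^30 = (8^15)^2 = 35184372088832^2 = 1237940039285380274899124224
8^31 = 8 * 8^30 = 8 * 1237940039285380274899124224 = 9903520314283042199192993792

Result: 9903520314283042199192993792
Multiplications needed: 8 (8 lines after 8^1)

8^31 = 9903520314283042199192993792. Using exponentiation by squaring, this requires 8 multiplications. The key idea: if the exponent is even, square the half-power; if odd, multiply by the base once.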